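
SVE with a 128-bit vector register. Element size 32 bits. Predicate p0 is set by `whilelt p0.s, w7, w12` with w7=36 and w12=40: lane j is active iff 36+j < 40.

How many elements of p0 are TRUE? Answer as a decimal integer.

lane count: 128 div 32 = 4
p0[j] = (36+j < 40); true for j=0..3 → 4 lanes set

vl = 4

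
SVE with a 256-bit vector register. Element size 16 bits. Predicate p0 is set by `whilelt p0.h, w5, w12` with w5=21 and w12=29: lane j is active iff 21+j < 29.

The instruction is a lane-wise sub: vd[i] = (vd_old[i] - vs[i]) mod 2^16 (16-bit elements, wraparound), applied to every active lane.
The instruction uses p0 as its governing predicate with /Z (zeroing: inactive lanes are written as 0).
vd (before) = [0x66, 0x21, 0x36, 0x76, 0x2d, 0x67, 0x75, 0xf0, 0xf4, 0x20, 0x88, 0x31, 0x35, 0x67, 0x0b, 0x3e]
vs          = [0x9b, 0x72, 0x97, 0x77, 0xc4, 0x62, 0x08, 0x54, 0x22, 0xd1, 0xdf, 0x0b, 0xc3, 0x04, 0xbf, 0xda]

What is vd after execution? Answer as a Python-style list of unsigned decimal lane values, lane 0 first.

256-bit reg / 16-bit elem → 16 lanes
whilelt: lane j active iff 21+j < 29 → j < 8 → 8 active
vd[0] sub(0x66,0x9b) -> 0xffcb
vd[1] sub(0x21,0x72) -> 0xffaf
vd[2] sub(0x36,0x97) -> 0xff9f
vd[3] sub(0x76,0x77) -> 0xffff
vd[4] sub(0x2d,0xc4) -> 0xff69
vd[5] sub(0x67,0x62) -> 0x05
vd[6] sub(0x75,0x08) -> 0x6d
vd[7] sub(0xf0,0x54) -> 0x9c
vd[8] tail/zero -> 0x00
vd[9] tail/zero -> 0x00
vd[10] tail/zero -> 0x00
vd[11] tail/zero -> 0x00
vd[12] tail/zero -> 0x00
vd[13] tail/zero -> 0x00
vd[14] tail/zero -> 0x00
vd[15] tail/zero -> 0x00

vd = [65483, 65455, 65439, 65535, 65385, 5, 109, 156, 0, 0, 0, 0, 0, 0, 0, 0]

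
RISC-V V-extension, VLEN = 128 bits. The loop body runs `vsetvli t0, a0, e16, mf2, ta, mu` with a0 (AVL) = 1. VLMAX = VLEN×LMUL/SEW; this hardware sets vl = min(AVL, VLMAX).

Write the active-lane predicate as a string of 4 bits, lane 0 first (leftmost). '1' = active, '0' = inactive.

predicate = 1000

VLMAX = VLEN×LMUL/SEW = 128×1/2/16 = 4
vl ← min(1, 4) = 1
bits (lane 0 leftmost): 1000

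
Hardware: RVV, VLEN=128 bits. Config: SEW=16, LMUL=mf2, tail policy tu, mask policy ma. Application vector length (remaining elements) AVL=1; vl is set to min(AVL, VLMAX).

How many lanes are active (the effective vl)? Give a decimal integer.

vl = 1

VLMAX = VLEN×LMUL/SEW = 128×1/2/16 = 4
vl = min(AVL, VLMAX) = min(1, 4) = 1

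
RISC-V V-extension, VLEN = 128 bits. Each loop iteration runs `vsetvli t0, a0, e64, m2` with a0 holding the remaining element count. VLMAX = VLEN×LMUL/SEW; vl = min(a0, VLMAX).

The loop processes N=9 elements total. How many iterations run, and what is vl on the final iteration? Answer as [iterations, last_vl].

[iterations, last_vl] = [3, 1]

lanes per group: 128·2/64 = 4
iterations = ceil(9/4) = 3; final-pass vl = 1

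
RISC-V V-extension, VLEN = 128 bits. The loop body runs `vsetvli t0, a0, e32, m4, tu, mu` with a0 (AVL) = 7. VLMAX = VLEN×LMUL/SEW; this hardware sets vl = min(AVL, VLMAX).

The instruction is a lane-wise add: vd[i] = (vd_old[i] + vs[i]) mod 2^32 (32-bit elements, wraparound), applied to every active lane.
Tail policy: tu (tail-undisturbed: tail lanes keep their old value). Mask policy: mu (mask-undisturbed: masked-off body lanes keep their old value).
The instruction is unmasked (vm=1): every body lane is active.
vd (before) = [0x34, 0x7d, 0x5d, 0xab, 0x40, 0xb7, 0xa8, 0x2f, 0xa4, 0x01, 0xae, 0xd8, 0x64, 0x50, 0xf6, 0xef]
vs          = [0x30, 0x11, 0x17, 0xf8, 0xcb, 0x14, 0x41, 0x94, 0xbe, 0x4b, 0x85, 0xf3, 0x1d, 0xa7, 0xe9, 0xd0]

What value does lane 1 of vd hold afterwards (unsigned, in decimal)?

vd[1] = 142

lanes per group: 128·4/32 = 16
AVL=7 ≤ VLMAX=16, so vl = 7
vd[0] add(0x34,0x30) -> 0x64
vd[1] add(0x7d,0x11) -> 0x8e
vd[2] add(0x5d,0x17) -> 0x74
vd[3] add(0xab,0xf8) -> 0x1a3
vd[4] add(0x40,0xcb) -> 0x10b
vd[5] add(0xb7,0x14) -> 0xcb
vd[6] add(0xa8,0x41) -> 0xe9
vd[7] tail/keep -> 0x2f
vd[8] tail/keep -> 0xa4
vd[9] tail/keep -> 0x01
vd[10] tail/keep -> 0xae
vd[11] tail/keep -> 0xd8
vd[12] tail/keep -> 0x64
vd[13] tail/keep -> 0x50
vd[14] tail/keep -> 0xf6
vd[15] tail/keep -> 0xef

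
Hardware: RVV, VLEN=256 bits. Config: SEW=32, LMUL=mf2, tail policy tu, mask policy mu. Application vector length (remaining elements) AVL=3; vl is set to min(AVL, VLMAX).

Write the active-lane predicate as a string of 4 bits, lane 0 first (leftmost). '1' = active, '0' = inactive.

VLMAX = VLEN×LMUL/SEW = 256×1/2/32 = 4
AVL=3 ≤ VLMAX=4, so vl = 3
bits (lane 0 leftmost): 1110

predicate = 1110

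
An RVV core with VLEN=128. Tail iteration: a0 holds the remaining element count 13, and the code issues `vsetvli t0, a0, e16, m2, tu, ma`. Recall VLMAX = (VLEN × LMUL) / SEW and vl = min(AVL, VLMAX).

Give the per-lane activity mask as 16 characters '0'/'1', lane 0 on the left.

predicate = 1111111111111000

VLMAX = VLEN×LMUL/SEW = 128×2/16 = 16
vl ← min(13, 16) = 13
bits (lane 0 leftmost): 1111111111111000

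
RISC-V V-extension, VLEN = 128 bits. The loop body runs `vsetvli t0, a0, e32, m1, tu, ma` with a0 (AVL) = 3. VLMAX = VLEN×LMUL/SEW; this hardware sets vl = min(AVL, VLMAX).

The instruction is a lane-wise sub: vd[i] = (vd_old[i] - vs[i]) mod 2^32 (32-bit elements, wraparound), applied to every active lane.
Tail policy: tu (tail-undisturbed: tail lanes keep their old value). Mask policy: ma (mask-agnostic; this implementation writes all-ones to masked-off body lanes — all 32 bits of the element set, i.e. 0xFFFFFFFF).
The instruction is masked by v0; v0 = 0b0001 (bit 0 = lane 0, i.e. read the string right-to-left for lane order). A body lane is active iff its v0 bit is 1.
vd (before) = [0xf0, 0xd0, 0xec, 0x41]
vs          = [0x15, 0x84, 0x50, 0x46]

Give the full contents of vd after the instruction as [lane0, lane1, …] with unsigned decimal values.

lanes per group: 128·1/32 = 4
vl ← min(3, 4) = 3
lane  0: sub(0xf0,0x15) ⇒ 0xdb
lane  1: mask-off/ones ⇒ 0xffffffff
lane  2: mask-off/ones ⇒ 0xffffffff
lane  3: tail/keep ⇒ 0x41

vd = [219, 4294967295, 4294967295, 65]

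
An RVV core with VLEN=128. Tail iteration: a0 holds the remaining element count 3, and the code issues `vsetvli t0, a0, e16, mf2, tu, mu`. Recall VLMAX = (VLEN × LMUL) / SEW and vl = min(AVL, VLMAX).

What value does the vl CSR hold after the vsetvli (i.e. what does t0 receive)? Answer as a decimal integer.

VLMAX = (128 × 1/2) / 16 = 4 lanes
vl ← min(3, 4) = 3

vl = 3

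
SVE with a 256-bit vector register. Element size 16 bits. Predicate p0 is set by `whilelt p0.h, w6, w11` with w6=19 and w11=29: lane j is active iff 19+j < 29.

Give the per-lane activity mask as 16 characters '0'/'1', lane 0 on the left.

lane count: 256 div 16 = 16
p0[j] = (19+j < 29); true for j=0..9 → 10 lanes set
bits (lane 0 leftmost): 1111111111000000

predicate = 1111111111000000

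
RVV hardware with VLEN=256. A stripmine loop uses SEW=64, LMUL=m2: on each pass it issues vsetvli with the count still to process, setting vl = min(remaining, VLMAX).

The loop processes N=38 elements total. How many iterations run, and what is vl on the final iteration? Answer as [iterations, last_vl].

[iterations, last_vl] = [5, 6]

VLMAX = VLEN×LMUL/SEW = 256×2/64 = 8
38 elements at 8/iter → 5 passes, remainder 6 on the last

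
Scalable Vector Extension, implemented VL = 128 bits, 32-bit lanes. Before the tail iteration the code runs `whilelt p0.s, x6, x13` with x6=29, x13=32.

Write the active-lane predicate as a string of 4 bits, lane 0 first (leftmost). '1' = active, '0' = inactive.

register lanes = 128/32 = 4
active while 29+j < 32, i.e. j ∈ [0,3) capped at 4 ⇒ 3
bits (lane 0 leftmost): 1110

predicate = 1110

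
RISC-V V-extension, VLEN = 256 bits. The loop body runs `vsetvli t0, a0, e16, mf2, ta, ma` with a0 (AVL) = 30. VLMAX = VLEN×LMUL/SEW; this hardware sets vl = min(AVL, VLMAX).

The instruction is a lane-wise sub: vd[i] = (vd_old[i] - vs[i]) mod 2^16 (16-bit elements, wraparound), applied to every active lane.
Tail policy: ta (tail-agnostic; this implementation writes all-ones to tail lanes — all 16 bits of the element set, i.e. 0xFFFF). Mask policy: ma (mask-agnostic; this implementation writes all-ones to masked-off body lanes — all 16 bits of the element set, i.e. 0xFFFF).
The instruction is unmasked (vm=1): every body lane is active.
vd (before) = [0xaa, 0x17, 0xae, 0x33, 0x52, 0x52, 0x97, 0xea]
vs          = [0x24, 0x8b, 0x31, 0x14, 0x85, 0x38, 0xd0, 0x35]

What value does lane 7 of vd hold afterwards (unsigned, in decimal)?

lanes per group: 256·1/2/16 = 8
AVL=30 > VLMAX=8, so vl = 8
[0] sub(0xaa,0x24) = 0x86
[1] sub(0x17,0x8b) = 0xff8c
[2] sub(0xae,0x31) = 0x7d
[3] sub(0x33,0x14) = 0x1f
[4] sub(0x52,0x85) = 0xffcd
[5] sub(0x52,0x38) = 0x1a
[6] sub(0x97,0xd0) = 0xffc7
[7] sub(0xea,0x35) = 0xb5

vd[7] = 181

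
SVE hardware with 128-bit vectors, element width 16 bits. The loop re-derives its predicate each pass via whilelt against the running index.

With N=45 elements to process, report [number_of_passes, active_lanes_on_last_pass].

lane count: 128 div 16 = 8
45 elements at 8/iter → 6 passes, remainder 5 on the last

[iterations, last_vl] = [6, 5]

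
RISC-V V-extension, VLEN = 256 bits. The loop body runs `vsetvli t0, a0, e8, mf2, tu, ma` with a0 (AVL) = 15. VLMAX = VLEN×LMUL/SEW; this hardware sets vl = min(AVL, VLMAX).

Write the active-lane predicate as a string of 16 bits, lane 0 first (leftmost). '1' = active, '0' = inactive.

VLMAX = VLEN×LMUL/SEW = 256×1/2/8 = 16
AVL=15 ≤ VLMAX=16, so vl = 15
bits (lane 0 leftmost): 1111111111111110

predicate = 1111111111111110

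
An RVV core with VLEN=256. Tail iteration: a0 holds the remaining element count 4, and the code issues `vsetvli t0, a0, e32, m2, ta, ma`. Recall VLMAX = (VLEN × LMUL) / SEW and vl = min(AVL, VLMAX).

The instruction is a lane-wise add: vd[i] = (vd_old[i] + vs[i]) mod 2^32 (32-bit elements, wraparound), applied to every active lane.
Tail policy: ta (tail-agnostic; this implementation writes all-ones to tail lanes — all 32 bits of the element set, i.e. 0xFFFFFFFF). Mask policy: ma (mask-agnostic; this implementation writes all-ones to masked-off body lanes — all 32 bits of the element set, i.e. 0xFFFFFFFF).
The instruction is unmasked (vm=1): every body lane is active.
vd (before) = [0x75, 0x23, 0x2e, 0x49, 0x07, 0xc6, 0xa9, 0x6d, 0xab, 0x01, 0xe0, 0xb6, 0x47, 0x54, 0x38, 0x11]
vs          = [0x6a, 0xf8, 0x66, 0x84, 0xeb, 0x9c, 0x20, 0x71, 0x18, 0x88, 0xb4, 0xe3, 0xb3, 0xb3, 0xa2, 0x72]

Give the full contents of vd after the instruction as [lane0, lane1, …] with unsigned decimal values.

VLMAX = (256 × 2) / 32 = 16 lanes
vl = min(AVL, VLMAX) = min(4, 16) = 4
[0] add(0x75,0x6a) = 0xdf
[1] add(0x23,0xf8) = 0x11b
[2] add(0x2e,0x66) = 0x94
[3] add(0x49,0x84) = 0xcd
[4] tail/ones = 0xffffffff
[5] tail/ones = 0xffffffff
[6] tail/ones = 0xffffffff
[7] tail/ones = 0xffffffff
[8] tail/ones = 0xffffffff
[9] tail/ones = 0xffffffff
[10] tail/ones = 0xffffffff
[11] tail/ones = 0xffffffff
[12] tail/ones = 0xffffffff
[13] tail/ones = 0xffffffff
[14] tail/ones = 0xffffffff
[15] tail/ones = 0xffffffff

vd = [223, 283, 148, 205, 4294967295, 4294967295, 4294967295, 4294967295, 4294967295, 4294967295, 4294967295, 4294967295, 4294967295, 4294967295, 4294967295, 4294967295]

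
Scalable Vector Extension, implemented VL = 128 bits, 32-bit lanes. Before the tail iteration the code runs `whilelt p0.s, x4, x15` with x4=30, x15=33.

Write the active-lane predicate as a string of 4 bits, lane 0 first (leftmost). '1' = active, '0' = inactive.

register lanes = 128/32 = 4
whilelt: lane j active iff 30+j < 33 → j < 3 → 3 active
bits (lane 0 leftmost): 1110

predicate = 1110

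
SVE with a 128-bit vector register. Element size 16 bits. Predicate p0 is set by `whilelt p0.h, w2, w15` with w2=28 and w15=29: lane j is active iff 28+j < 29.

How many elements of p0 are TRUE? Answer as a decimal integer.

128-bit reg / 16-bit elem → 8 lanes
active while 28+j < 29, i.e. j ∈ [0,1) capped at 8 ⇒ 1

vl = 1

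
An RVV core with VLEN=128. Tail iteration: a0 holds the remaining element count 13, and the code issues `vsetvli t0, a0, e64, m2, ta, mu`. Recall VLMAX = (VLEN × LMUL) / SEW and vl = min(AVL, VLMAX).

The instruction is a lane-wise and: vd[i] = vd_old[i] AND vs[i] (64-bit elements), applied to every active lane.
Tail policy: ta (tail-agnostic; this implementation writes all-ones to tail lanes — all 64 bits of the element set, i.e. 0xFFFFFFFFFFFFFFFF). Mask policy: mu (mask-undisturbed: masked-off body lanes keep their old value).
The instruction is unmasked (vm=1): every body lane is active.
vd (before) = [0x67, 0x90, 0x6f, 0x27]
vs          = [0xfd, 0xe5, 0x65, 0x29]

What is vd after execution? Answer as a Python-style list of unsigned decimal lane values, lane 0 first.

vd = [101, 128, 101, 33]

lanes per group: 128·2/64 = 4
vl ← min(13, 4) = 4
  i=0: and(0x67,0xfd) → 101
  i=1: and(0x90,0xe5) → 128
  i=2: and(0x6f,0x65) → 101
  i=3: and(0x27,0x29) → 33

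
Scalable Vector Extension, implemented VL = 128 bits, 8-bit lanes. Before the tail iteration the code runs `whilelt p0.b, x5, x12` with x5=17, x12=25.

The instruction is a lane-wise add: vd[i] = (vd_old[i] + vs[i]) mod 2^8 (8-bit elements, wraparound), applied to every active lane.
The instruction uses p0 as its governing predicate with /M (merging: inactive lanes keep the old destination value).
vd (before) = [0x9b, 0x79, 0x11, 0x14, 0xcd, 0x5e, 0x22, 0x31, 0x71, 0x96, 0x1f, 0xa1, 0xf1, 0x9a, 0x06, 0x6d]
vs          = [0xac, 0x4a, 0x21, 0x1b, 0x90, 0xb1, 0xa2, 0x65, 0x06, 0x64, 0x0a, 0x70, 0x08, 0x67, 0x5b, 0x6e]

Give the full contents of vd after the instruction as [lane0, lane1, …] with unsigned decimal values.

128-bit reg / 8-bit elem → 16 lanes
p0[j] = (17+j < 25); true for j=0..7 → 8 lanes set
[0] add(0x9b,0xac) = 0x47
[1] add(0x79,0x4a) = 0xc3
[2] add(0x11,0x21) = 0x32
[3] add(0x14,0x1b) = 0x2f
[4] add(0xcd,0x90) = 0x5d
[5] add(0x5e,0xb1) = 0x0f
[6] add(0x22,0xa2) = 0xc4
[7] add(0x31,0x65) = 0x96
[8] tail/keep = 0x71
[9] tail/keep = 0x96
[10] tail/keep = 0x1f
[11] tail/keep = 0xa1
[12] tail/keep = 0xf1
[13] tail/keep = 0x9a
[14] tail/keep = 0x06
[15] tail/keep = 0x6d

vd = [71, 195, 50, 47, 93, 15, 196, 150, 113, 150, 31, 161, 241, 154, 6, 109]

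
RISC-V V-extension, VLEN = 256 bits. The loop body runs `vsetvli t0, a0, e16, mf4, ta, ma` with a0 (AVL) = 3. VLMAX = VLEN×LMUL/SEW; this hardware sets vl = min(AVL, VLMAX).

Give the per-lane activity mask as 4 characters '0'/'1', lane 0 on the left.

VLMAX = (256 × 1/4) / 16 = 4 lanes
vl = min(AVL, VLMAX) = min(3, 4) = 3
bits (lane 0 leftmost): 1110

predicate = 1110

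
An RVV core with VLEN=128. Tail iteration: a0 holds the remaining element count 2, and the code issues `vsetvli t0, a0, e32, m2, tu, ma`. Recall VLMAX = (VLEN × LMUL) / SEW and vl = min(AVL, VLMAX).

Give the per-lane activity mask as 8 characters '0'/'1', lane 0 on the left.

lanes per group: 128·2/32 = 8
AVL=2 ≤ VLMAX=8, so vl = 2
bits (lane 0 leftmost): 11000000

predicate = 11000000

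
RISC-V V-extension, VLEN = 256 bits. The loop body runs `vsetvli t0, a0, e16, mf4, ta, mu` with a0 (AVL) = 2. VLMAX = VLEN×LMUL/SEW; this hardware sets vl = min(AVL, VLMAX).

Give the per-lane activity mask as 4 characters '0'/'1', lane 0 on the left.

VLMAX = (256 × 1/4) / 16 = 4 lanes
AVL=2 ≤ VLMAX=4, so vl = 2
bits (lane 0 leftmost): 1100

predicate = 1100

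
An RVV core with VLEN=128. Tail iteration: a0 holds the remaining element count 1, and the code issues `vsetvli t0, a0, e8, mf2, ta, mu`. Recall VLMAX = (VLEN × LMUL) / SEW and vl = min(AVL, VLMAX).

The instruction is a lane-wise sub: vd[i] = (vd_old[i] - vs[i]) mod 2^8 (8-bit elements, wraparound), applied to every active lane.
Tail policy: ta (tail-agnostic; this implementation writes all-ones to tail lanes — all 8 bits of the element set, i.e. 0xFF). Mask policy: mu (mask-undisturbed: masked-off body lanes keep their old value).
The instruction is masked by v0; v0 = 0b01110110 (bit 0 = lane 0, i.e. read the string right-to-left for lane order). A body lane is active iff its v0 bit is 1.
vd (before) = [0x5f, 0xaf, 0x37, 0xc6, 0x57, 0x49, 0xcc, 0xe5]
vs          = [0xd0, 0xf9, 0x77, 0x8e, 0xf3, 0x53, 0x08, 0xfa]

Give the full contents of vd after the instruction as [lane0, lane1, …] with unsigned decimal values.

vd = [95, 255, 255, 255, 255, 255, 255, 255]

VLMAX = (128 × 1/2) / 8 = 8 lanes
AVL=1 ≤ VLMAX=8, so vl = 1
lane  0: mask-off/keep ⇒ 0x5f
lane  1: tail/ones ⇒ 0xff
lane  2: tail/ones ⇒ 0xff
lane  3: tail/ones ⇒ 0xff
lane  4: tail/ones ⇒ 0xff
lane  5: tail/ones ⇒ 0xff
lane  6: tail/ones ⇒ 0xff
lane  7: tail/ones ⇒ 0xff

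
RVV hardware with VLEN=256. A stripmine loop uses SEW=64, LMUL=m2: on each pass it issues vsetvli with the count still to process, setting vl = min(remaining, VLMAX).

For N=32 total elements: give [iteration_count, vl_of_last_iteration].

VLMAX = (256 × 2) / 64 = 8 lanes
iterations = ceil(32/8) = 4; final-pass vl = 8

[iterations, last_vl] = [4, 8]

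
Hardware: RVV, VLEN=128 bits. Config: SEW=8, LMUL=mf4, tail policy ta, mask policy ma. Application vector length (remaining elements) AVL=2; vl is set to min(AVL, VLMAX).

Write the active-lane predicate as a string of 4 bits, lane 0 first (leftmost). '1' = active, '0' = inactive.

lanes per group: 128·1/4/8 = 4
vl = min(AVL, VLMAX) = min(2, 4) = 2
bits (lane 0 leftmost): 1100

predicate = 1100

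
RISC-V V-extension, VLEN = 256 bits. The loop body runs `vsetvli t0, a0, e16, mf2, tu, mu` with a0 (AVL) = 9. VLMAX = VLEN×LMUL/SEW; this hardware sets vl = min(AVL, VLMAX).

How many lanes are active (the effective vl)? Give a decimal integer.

VLMAX = VLEN×LMUL/SEW = 256×1/2/16 = 8
AVL=9 > VLMAX=8, so vl = 8

vl = 8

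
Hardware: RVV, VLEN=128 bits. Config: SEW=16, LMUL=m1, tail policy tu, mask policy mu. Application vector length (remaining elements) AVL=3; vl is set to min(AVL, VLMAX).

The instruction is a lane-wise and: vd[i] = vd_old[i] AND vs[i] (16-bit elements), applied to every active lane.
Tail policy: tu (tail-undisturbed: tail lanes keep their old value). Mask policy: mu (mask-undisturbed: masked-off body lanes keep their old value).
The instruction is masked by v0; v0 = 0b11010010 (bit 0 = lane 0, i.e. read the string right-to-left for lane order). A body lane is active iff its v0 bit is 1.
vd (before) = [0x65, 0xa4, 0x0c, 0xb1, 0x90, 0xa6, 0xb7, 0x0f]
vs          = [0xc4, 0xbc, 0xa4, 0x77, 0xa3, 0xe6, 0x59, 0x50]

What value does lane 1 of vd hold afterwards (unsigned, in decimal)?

VLMAX = VLEN×LMUL/SEW = 128×1/16 = 8
AVL=3 ≤ VLMAX=8, so vl = 3
lane  0: mask-off/keep ⇒ 0x65
lane  1: and(0xa4,0xbc) ⇒ 0xa4
lane  2: mask-off/keep ⇒ 0x0c
lane  3: tail/keep ⇒ 0xb1
lane  4: tail/keep ⇒ 0x90
lane  5: tail/keep ⇒ 0xa6
lane  6: tail/keep ⇒ 0xb7
lane  7: tail/keep ⇒ 0x0f

vd[1] = 164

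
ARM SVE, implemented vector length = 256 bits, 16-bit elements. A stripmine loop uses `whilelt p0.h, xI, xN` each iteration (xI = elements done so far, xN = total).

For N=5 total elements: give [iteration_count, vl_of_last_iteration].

256-bit reg / 16-bit elem → 16 lanes
5 elements at 16/iter → 1 passes, remainder 5 on the last

[iterations, last_vl] = [1, 5]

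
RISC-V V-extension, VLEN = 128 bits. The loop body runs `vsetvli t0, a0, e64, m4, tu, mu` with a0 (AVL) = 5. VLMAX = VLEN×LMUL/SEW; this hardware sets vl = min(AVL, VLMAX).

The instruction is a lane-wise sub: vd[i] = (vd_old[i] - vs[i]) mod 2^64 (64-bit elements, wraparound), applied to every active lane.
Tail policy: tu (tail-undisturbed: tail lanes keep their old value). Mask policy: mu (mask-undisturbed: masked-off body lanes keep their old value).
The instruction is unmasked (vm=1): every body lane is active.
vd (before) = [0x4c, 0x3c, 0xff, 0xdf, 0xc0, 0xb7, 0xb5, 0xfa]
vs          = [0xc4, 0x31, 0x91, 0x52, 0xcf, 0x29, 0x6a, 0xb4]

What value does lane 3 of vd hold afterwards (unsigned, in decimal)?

lanes per group: 128·4/64 = 8
vl ← min(5, 8) = 5
[0] sub(0x4c,0xc4) = 0xffffffffffffff88
[1] sub(0x3c,0x31) = 0x0b
[2] sub(0xff,0x91) = 0x6e
[3] sub(0xdf,0x52) = 0x8d
[4] sub(0xc0,0xcf) = 0xfffffffffffffff1
[5] tail/keep = 0xb7
[6] tail/keep = 0xb5
[7] tail/keep = 0xfa

vd[3] = 141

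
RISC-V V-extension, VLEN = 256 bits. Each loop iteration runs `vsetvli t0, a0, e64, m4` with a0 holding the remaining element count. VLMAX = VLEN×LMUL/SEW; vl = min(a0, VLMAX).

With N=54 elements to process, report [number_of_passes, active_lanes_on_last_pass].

[iterations, last_vl] = [4, 6]

VLMAX = (256 × 4) / 64 = 16 lanes
iterations = ceil(54/16) = 4; final-pass vl = 6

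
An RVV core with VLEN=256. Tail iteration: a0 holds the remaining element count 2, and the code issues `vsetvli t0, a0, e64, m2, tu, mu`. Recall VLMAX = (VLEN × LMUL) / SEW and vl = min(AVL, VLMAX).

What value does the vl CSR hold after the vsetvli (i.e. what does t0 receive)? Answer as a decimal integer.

VLMAX = VLEN×LMUL/SEW = 256×2/64 = 8
AVL=2 ≤ VLMAX=8, so vl = 2

vl = 2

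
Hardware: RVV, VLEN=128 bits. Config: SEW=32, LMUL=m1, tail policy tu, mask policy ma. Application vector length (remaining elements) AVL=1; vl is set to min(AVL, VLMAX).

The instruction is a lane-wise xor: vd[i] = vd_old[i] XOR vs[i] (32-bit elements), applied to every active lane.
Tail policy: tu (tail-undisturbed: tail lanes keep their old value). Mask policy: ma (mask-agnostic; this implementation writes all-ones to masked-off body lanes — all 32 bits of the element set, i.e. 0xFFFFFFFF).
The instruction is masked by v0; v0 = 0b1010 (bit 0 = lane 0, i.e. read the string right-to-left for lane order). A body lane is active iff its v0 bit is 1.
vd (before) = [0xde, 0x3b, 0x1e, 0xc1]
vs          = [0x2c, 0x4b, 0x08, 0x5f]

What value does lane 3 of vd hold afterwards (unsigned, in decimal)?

vd[3] = 193

VLMAX = VLEN×LMUL/SEW = 128×1/32 = 4
AVL=1 ≤ VLMAX=4, so vl = 1
lane  0: mask-off/ones ⇒ 0xffffffff
lane  1: tail/keep ⇒ 0x3b
lane  2: tail/keep ⇒ 0x1e
lane  3: tail/keep ⇒ 0xc1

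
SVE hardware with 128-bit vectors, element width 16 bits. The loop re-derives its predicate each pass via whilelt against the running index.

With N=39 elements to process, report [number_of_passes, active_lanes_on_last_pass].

[iterations, last_vl] = [5, 7]

lane count: 128 div 16 = 8
N=39: ⌈39/8⌉ = 5 iters; last vl = 39 − 4×8 = 7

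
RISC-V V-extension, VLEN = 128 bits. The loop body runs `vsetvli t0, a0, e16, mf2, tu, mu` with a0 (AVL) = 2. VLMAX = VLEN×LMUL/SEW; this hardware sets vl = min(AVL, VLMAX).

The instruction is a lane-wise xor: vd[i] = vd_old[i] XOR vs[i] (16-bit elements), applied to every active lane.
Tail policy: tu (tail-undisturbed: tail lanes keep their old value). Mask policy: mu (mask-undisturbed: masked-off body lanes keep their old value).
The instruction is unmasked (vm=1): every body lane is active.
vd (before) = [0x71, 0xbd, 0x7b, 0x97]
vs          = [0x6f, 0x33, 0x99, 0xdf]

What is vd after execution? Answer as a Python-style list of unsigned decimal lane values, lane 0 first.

VLMAX = VLEN×LMUL/SEW = 128×1/2/16 = 4
AVL=2 ≤ VLMAX=4, so vl = 2
[0] xor(0x71,0x6f) = 0x1e
[1] xor(0xbd,0x33) = 0x8e
[2] tail/keep = 0x7b
[3] tail/keep = 0x97

vd = [30, 142, 123, 151]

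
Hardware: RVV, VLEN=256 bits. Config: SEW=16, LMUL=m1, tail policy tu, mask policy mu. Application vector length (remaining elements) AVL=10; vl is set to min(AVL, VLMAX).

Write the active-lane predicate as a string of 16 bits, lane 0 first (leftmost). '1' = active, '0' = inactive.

VLMAX = VLEN×LMUL/SEW = 256×1/16 = 16
vl ← min(10, 16) = 10
bits (lane 0 leftmost): 1111111111000000

predicate = 1111111111000000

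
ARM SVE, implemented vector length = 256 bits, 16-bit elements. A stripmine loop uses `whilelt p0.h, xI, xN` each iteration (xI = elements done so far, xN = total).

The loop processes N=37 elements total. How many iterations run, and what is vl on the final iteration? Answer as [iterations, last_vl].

[iterations, last_vl] = [3, 5]

256-bit reg / 16-bit elem → 16 lanes
iterations = ceil(37/16) = 3; final-pass vl = 5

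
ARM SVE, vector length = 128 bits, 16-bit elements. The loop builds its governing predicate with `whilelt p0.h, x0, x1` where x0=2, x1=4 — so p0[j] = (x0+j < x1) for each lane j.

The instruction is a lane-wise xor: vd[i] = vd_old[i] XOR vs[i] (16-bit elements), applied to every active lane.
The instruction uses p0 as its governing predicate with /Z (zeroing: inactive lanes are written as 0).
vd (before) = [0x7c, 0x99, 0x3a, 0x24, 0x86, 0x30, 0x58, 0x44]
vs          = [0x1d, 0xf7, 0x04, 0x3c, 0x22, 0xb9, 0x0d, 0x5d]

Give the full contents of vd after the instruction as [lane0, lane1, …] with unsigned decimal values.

lane count: 128 div 16 = 8
whilelt: lane j active iff 2+j < 4 → j < 2 → 2 active
[0] xor(0x7c,0x1d) = 0x61
[1] xor(0x99,0xf7) = 0x6e
[2] tail/zero = 0x00
[3] tail/zero = 0x00
[4] tail/zero = 0x00
[5] tail/zero = 0x00
[6] tail/zero = 0x00
[7] tail/zero = 0x00

vd = [97, 110, 0, 0, 0, 0, 0, 0]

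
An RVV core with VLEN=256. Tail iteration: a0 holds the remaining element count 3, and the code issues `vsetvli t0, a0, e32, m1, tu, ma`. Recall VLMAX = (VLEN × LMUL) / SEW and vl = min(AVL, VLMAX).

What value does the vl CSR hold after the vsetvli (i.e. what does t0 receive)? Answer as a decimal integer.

VLMAX = VLEN×LMUL/SEW = 256×1/32 = 8
AVL=3 ≤ VLMAX=8, so vl = 3

vl = 3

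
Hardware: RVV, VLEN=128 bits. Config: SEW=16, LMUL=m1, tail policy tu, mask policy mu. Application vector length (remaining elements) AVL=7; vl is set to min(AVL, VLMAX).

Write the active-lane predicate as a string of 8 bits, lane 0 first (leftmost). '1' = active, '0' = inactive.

predicate = 11111110

lanes per group: 128·1/16 = 8
AVL=7 ≤ VLMAX=8, so vl = 7
bits (lane 0 leftmost): 11111110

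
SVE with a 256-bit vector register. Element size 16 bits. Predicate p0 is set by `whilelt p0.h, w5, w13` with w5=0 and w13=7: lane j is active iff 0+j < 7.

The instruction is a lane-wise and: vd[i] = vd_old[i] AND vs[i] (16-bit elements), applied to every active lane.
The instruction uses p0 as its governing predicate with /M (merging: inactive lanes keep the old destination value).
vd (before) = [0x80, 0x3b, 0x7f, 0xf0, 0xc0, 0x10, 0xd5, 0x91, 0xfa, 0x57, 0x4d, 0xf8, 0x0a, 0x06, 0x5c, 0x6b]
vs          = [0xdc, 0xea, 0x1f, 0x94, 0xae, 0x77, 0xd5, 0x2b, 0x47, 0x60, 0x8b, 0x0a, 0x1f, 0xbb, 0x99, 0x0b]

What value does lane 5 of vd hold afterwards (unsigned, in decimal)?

vd[5] = 16

256-bit reg / 16-bit elem → 16 lanes
active while 0+j < 7, i.e. j ∈ [0,7) capped at 16 ⇒ 7
[0] and(0x80,0xdc) = 0x80
[1] and(0x3b,0xea) = 0x2a
[2] and(0x7f,0x1f) = 0x1f
[3] and(0xf0,0x94) = 0x90
[4] and(0xc0,0xae) = 0x80
[5] and(0x10,0x77) = 0x10
[6] and(0xd5,0xd5) = 0xd5
[7] tail/keep = 0x91
[8] tail/keep = 0xfa
[9] tail/keep = 0x57
[10] tail/keep = 0x4d
[11] tail/keep = 0xf8
[12] tail/keep = 0x0a
[13] tail/keep = 0x06
[14] tail/keep = 0x5c
[15] tail/keep = 0x6b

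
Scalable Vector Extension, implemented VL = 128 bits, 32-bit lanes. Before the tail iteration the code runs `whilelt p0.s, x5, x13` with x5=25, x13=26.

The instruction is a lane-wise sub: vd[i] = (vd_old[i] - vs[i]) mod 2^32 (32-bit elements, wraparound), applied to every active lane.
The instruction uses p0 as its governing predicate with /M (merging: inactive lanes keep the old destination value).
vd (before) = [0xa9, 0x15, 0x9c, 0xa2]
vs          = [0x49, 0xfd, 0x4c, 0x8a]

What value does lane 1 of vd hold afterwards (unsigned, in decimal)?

lane count: 128 div 32 = 4
active while 25+j < 26, i.e. j ∈ [0,1) capped at 4 ⇒ 1
vd[0] sub(0xa9,0x49) -> 0x60
vd[1] tail/keep -> 0x15
vd[2] tail/keep -> 0x9c
vd[3] tail/keep -> 0xa2

vd[1] = 21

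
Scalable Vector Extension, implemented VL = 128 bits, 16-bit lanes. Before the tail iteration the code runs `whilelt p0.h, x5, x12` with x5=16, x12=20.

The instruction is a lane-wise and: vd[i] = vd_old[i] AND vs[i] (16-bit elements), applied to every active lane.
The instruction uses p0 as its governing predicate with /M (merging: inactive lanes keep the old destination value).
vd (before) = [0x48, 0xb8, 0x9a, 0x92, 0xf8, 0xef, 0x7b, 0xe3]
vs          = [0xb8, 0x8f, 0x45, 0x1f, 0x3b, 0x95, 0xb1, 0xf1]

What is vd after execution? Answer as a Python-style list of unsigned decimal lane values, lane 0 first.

vd = [8, 136, 0, 18, 248, 239, 123, 227]

lane count: 128 div 16 = 8
whilelt: lane j active iff 16+j < 20 → j < 4 → 4 active
vd[0] and(0x48,0xb8) -> 0x08
vd[1] and(0xb8,0x8f) -> 0x88
vd[2] and(0x9a,0x45) -> 0x00
vd[3] and(0x92,0x1f) -> 0x12
vd[4] tail/keep -> 0xf8
vd[5] tail/keep -> 0xef
vd[6] tail/keep -> 0x7b
vd[7] tail/keep -> 0xe3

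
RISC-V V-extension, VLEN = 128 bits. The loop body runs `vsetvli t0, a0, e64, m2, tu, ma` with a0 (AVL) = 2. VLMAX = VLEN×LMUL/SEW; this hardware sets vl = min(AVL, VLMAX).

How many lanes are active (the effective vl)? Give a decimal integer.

vl = 2

VLMAX = (128 × 2) / 64 = 4 lanes
vl = min(AVL, VLMAX) = min(2, 4) = 2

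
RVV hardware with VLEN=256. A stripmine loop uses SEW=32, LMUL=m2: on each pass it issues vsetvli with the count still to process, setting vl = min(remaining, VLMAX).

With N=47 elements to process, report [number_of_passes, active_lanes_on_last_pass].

[iterations, last_vl] = [3, 15]

VLMAX = (256 × 2) / 32 = 16 lanes
47 elements at 16/iter → 3 passes, remainder 15 on the last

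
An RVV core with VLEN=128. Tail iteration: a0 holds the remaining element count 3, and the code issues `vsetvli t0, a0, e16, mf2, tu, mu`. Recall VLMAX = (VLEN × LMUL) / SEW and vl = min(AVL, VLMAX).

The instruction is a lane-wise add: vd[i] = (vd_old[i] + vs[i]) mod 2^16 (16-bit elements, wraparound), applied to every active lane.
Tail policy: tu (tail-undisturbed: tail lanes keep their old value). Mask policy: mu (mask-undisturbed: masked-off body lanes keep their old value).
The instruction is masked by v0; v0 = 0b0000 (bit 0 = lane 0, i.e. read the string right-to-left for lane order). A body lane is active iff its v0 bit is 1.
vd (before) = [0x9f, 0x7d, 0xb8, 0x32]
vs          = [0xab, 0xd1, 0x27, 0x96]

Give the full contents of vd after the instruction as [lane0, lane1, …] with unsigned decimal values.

vd = [159, 125, 184, 50]

lanes per group: 128·1/2/16 = 4
AVL=3 ≤ VLMAX=4, so vl = 3
  i=0: mask-off/keep → 159
  i=1: mask-off/keep → 125
  i=2: mask-off/keep → 184
  i=3: tail/keep → 50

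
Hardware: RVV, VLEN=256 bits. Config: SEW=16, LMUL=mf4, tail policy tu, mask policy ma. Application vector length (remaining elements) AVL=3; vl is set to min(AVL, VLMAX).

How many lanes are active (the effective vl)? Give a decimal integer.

lanes per group: 256·1/4/16 = 4
vl ← min(3, 4) = 3

vl = 3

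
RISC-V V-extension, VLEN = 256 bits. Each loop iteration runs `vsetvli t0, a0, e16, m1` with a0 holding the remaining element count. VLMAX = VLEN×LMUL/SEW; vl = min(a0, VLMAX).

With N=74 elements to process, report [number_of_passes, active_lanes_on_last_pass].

[iterations, last_vl] = [5, 10]

lanes per group: 256·1/16 = 16
iterations = ceil(74/16) = 5; final-pass vl = 10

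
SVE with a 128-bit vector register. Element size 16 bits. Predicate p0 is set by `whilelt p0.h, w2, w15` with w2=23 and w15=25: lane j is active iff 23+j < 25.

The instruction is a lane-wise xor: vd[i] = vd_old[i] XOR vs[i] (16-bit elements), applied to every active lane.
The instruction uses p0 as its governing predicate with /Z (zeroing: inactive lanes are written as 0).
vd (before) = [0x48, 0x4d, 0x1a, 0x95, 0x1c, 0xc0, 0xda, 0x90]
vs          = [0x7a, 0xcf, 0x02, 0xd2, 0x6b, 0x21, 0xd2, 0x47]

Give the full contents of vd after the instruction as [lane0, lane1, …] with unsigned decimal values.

lane count: 128 div 16 = 8
p0[j] = (23+j < 25); true for j=0..1 → 2 lanes set
[0] xor(0x48,0x7a) = 0x32
[1] xor(0x4d,0xcf) = 0x82
[2] tail/zero = 0x00
[3] tail/zero = 0x00
[4] tail/zero = 0x00
[5] tail/zero = 0x00
[6] tail/zero = 0x00
[7] tail/zero = 0x00

vd = [50, 130, 0, 0, 0, 0, 0, 0]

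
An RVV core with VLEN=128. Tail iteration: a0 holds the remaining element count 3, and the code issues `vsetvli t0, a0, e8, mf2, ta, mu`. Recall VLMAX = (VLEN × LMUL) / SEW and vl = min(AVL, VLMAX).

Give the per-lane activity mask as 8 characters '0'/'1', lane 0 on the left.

VLMAX = (128 × 1/2) / 8 = 8 lanes
AVL=3 ≤ VLMAX=8, so vl = 3
bits (lane 0 leftmost): 11100000

predicate = 11100000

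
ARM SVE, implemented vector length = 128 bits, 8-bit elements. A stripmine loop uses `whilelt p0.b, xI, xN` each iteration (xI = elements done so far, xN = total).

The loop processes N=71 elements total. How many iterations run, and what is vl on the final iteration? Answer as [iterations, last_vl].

lane count: 128 div 8 = 16
iterations = ceil(71/16) = 5; final-pass vl = 7

[iterations, last_vl] = [5, 7]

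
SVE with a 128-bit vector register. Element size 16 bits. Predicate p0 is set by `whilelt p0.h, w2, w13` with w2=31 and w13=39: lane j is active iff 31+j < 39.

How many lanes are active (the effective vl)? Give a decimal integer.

register lanes = 128/16 = 8
p0[j] = (31+j < 39); true for j=0..7 → 8 lanes set

vl = 8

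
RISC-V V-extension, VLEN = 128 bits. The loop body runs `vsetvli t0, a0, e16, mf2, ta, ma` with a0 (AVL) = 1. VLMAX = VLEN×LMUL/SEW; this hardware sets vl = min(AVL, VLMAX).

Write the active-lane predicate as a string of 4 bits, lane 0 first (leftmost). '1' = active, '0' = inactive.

predicate = 1000

lanes per group: 128·1/2/16 = 4
AVL=1 ≤ VLMAX=4, so vl = 1
bits (lane 0 leftmost): 1000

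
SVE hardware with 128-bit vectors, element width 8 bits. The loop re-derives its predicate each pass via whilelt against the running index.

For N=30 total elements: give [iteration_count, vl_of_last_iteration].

[iterations, last_vl] = [2, 14]

lane count: 128 div 8 = 16
N=30: ⌈30/16⌉ = 2 iters; last vl = 30 − 1×16 = 14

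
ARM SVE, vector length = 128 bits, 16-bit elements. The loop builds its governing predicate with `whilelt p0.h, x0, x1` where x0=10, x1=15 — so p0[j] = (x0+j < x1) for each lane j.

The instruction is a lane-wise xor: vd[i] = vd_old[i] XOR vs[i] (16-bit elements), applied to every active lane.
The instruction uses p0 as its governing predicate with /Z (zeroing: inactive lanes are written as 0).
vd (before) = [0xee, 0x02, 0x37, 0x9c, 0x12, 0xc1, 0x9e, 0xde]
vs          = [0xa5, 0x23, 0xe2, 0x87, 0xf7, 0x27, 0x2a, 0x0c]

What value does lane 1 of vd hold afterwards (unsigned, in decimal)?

lane count: 128 div 16 = 8
active while 10+j < 15, i.e. j ∈ [0,5) capped at 8 ⇒ 5
  i=0: xor(0xee,0xa5) → 75
  i=1: xor(0x02,0x23) → 33
  i=2: xor(0x37,0xe2) → 213
  i=3: xor(0x9c,0x87) → 27
  i=4: xor(0x12,0xf7) → 229
  i=5: tail/zero → 0
  i=6: tail/zero → 0
  i=7: tail/zero → 0

vd[1] = 33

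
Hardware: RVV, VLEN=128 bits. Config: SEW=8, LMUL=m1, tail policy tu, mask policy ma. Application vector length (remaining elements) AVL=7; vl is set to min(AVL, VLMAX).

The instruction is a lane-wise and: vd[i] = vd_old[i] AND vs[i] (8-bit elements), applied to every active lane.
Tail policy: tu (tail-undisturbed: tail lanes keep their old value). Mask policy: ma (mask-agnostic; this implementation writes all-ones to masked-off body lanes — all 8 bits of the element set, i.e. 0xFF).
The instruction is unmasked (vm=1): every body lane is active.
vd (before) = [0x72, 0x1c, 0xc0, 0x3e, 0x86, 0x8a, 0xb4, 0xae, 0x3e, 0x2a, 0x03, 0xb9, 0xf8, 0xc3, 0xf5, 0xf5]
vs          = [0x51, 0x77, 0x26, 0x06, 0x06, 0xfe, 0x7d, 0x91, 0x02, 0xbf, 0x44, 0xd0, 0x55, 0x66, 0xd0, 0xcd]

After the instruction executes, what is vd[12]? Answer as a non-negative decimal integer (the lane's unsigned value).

vd[12] = 248

VLMAX = VLEN×LMUL/SEW = 128×1/8 = 16
AVL=7 ≤ VLMAX=16, so vl = 7
  i=0: and(0x72,0x51) → 80
  i=1: and(0x1c,0x77) → 20
  i=2: and(0xc0,0x26) → 0
  i=3: and(0x3e,0x06) → 6
  i=4: and(0x86,0x06) → 6
  i=5: and(0x8a,0xfe) → 138
  i=6: and(0xb4,0x7d) → 52
  i=7: tail/keep → 174
  i=8: tail/keep → 62
  i=9: tail/keep → 42
  i=10: tail/keep → 3
  i=11: tail/keep → 185
  i=12: tail/keep → 248
  i=13: tail/keep → 195
  i=14: tail/keep → 245
  i=15: tail/keep → 245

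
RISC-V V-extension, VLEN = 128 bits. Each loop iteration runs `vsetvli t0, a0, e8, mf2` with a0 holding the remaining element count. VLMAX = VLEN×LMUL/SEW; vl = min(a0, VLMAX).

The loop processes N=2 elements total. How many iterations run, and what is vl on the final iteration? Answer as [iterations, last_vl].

VLMAX = VLEN×LMUL/SEW = 128×1/2/8 = 8
N=2: ⌈2/8⌉ = 1 iters; last vl = 2 − 0×8 = 2

[iterations, last_vl] = [1, 2]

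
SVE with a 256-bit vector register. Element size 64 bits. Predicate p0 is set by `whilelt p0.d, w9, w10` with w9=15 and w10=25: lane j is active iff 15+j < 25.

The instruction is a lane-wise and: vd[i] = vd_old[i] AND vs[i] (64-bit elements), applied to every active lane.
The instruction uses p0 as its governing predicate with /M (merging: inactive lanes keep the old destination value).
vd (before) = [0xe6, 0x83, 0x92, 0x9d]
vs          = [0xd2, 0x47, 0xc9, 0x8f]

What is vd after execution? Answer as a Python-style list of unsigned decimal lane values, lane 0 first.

256-bit reg / 64-bit elem → 4 lanes
p0[j] = (15+j < 25); true for j=0..3 → 4 lanes set
lane  0: and(0xe6,0xd2) ⇒ 0xc2
lane  1: and(0x83,0x47) ⇒ 0x03
lane  2: and(0x92,0xc9) ⇒ 0x80
lane  3: and(0x9d,0x8f) ⇒ 0x8d

vd = [194, 3, 128, 141]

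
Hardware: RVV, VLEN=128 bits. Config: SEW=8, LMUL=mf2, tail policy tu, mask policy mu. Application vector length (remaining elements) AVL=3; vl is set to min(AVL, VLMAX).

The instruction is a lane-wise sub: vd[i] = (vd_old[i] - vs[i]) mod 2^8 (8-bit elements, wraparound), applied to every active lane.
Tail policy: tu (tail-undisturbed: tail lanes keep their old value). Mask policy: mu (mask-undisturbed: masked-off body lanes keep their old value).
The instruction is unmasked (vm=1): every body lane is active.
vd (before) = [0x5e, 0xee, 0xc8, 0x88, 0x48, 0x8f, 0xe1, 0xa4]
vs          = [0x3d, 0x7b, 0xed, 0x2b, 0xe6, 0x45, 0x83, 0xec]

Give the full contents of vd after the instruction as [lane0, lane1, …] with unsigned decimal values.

vd = [33, 115, 219, 136, 72, 143, 225, 164]

VLMAX = VLEN×LMUL/SEW = 128×1/2/8 = 8
AVL=3 ≤ VLMAX=8, so vl = 3
  i=0: sub(0x5e,0x3d) → 33
  i=1: sub(0xee,0x7b) → 115
  i=2: sub(0xc8,0xed) → 219
  i=3: tail/keep → 136
  i=4: tail/keep → 72
  i=5: tail/keep → 143
  i=6: tail/keep → 225
  i=7: tail/keep → 164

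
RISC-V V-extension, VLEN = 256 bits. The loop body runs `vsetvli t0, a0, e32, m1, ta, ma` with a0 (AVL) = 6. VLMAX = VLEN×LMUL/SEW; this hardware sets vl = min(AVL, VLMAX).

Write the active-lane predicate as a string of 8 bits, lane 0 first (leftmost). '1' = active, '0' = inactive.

predicate = 11111100

lanes per group: 256·1/32 = 8
vl = min(AVL, VLMAX) = min(6, 8) = 6
bits (lane 0 leftmost): 11111100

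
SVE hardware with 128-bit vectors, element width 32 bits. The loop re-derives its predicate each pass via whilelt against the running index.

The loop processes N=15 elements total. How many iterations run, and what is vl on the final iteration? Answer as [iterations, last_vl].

[iterations, last_vl] = [4, 3]

lane count: 128 div 32 = 4
N=15: ⌈15/4⌉ = 4 iters; last vl = 15 − 3×4 = 3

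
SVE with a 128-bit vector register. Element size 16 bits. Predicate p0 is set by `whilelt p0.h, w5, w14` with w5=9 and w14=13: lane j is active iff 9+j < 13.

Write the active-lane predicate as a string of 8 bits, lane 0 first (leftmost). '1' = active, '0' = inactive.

predicate = 11110000

register lanes = 128/16 = 8
active while 9+j < 13, i.e. j ∈ [0,4) capped at 8 ⇒ 4
bits (lane 0 leftmost): 11110000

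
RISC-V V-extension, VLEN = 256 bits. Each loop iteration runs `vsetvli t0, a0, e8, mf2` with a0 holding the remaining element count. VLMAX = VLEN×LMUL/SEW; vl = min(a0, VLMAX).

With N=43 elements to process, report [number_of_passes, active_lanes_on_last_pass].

VLMAX = VLEN×LMUL/SEW = 256×1/2/8 = 16
iterations = ceil(43/16) = 3; final-pass vl = 11

[iterations, last_vl] = [3, 11]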